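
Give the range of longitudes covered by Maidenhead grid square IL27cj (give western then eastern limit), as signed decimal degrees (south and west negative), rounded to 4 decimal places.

-15.8333, -15.7500

Field I=8, L=11: +8·20° lon, +11·10° lat → SW at lon -20°, lat 20°.
Square 2, 7: +2·2° lon, +7·1° lat → SW at lon -16°, lat 27°.
Subsquare c=2, j=9: +2·0.0833333° lon, +9·0.0416667° lat → SW at lon -15.8333°, lat 27.375°.
Cell spans 0.0833333° lon × 0.0416667° lat.
west -15.8333, east -15.7500.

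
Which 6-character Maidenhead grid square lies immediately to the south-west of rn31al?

RN21xk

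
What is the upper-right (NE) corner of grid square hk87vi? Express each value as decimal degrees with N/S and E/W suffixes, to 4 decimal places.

17.3750° N, 22.1667° W

Field H=7, K=10: +7·20° lon, +10·10° lat → SW at lon -40°, lat 10°.
Square 8, 7: +8·2° lon, +7·1° lat → SW at lon -24°, lat 17°.
Subsquare v=21, i=8: +21·0.0833333° lon, +8·0.0416667° lat → SW at lon -22.25°, lat 17.3333°.
Cell spans 0.0833333° lon × 0.0416667° lat. NE corner is SW corner plus one full cell.
latitude 17.3750° N, longitude 22.1667° W.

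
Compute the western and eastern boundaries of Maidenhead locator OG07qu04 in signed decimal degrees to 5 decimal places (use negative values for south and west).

101.33333, 101.34167

Field O=14, G=6: +14·20° lon, +6·10° lat → SW at lon 100°, lat -30°.
Square 0, 7: +0·2° lon, +7·1° lat → SW at lon 100°, lat -23°.
Subsquare q=16, u=20: +16·0.0833333° lon, +20·0.0416667° lat → SW at lon 101.333°, lat -22.1667°.
Extended square 0, 4: +0·0.00833333° lon, +4·0.00416667° lat → SW at lon 101.333°, lat -22.15°.
Cell spans 0.00833333° lon × 0.00416667° lat.
west 101.33333, east 101.34167.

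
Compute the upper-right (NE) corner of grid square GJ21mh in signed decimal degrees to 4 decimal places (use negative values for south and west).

1.3333, -54.9167

Field G=6, J=9: +6·20° lon, +9·10° lat → SW at lon -60°, lat 0°.
Square 2, 1: +2·2° lon, +1·1° lat → SW at lon -56°, lat 1°.
Subsquare m=12, h=7: +12·0.0833333° lon, +7·0.0416667° lat → SW at lon -55°, lat 1.29167°.
Cell spans 0.0833333° lon × 0.0416667° lat. NE corner is SW corner plus one full cell.
latitude 1.3333, longitude -54.9167.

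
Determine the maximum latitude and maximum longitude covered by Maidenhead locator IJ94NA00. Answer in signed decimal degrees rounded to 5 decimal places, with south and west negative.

4.00417, -0.90833

Field I=8, J=9: +8·20° lon, +9·10° lat → SW at lon -20°, lat 0°.
Square 9, 4: +9·2° lon, +4·1° lat → SW at lon -2°, lat 4°.
Subsquare n=13, a=0: +13·0.0833333° lon, +0·0.0416667° lat → SW at lon -0.916667°, lat 4°.
Extended square 0, 0: +0·0.00833333° lon, +0·0.00416667° lat → SW at lon -0.916667°, lat 4°.
Cell spans 0.00833333° lon × 0.00416667° lat. NE corner is SW corner plus one full cell.
latitude 4.00417, longitude -0.90833.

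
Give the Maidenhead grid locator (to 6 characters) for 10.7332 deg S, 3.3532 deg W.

Offset from 180°W / 90°S: lon 176.6468°, lat 79.2668°.
Field (20°×10°, letters A–R): 176.6468/20 → 8 → I, 79.2668/10 → 7 → H; chars IH.
Square (2°×1°, digits 0–9): 16.6468/2 → 8, 9.2668/1 → 9; chars 89.
Subsquare (5′×2.5′, letters a–x): 0.6468/0.0833333 → 7 → h, 0.2668/0.0416667 → 6 → g; chars hg.

IH89hg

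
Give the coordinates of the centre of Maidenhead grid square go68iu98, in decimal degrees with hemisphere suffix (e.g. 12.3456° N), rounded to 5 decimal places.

58.86875° N, 47.25417° W

Field G=6, O=14: +6·20° lon, +14·10° lat → SW at lon -60°, lat 50°.
Square 6, 8: +6·2° lon, +8·1° lat → SW at lon -48°, lat 58°.
Subsquare i=8, u=20: +8·0.0833333° lon, +20·0.0416667° lat → SW at lon -47.3333°, lat 58.8333°.
Extended square 9, 8: +9·0.00833333° lon, +8·0.00416667° lat → SW at lon -47.2583°, lat 58.8667°.
Cell spans 0.00833333° lon × 0.00416667° lat. Centre is SW corner plus half of each.
latitude 58.86875° N, longitude 47.25417° W.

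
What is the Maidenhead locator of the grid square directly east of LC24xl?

Longitude subsquare x = 23; +1 → 24, wraps to 0 = a, carry into square.
Longitude square 2; +1 → 3.
The latitude characters are unchanged.

LC34al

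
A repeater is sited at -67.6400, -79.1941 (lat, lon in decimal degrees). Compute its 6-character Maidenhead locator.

FC02ji

Offset from 180°W / 90°S: lon 100.8059°, lat 22.3600°.
Field: 100.8059/20 → 5 → F, 22.3600/10 → 2 → C; chars FC.
Square: 0.8059/2 → 0, 2.3600/1 → 2; chars 02.
Subsquare: 0.8059/0.0833333 → 9 → j, 0.3600/0.0416667 → 8 → i; chars ji.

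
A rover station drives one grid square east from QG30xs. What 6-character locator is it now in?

QG40as

Longitude subsquare x = 23; +1 → 24, wraps to 0 = a, carry into square.
Longitude square 3; +1 → 4.
The latitude characters are unchanged.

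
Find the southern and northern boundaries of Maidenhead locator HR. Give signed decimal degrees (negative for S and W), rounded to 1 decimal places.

80.0, 90.0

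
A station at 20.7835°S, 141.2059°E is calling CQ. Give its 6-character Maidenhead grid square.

Add 180° to longitude and 90° to latitude: 321.2059, 69.2165.
Field: 321.2059/20 → 16 → Q, 69.2165/10 → 6 → G; chars QG.
Square: 1.2059/2 → 0, 9.2165/1 → 9; chars 09.
Subsquare: 1.2059/0.0833333 → 14 → o, 0.2165/0.0416667 → 5 → f; chars of.

QG09of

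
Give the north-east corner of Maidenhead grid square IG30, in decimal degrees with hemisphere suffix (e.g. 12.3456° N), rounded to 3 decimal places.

29.000° S, 12.000° W

Field I=8, G=6: +8·20° lon, +6·10° lat → SW at lon -20°, lat -30°.
Square 3, 0: +3·2° lon, +0·1° lat → SW at lon -14°, lat -30°.
Cell spans 2° lon × 1° lat. NE corner is SW corner plus one full cell.
latitude 29.000° S, longitude 12.000° W.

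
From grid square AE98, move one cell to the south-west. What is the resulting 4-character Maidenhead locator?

Longitude square 9; −1 → 8.
Latitude square 8; −1 → 7.

AE87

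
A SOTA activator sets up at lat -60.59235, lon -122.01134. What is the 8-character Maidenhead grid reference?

CC89xj87

Shift to the Maidenhead origin (180°W, 90°S): lon 57.98866, lat 29.40765.
Field: 57.98866/20 → 2 → C, 29.40765/10 → 2 → C; chars CC.
Square: 17.98866/2 → 8, 9.40765/1 → 9; chars 89.
Subsquare: 1.98866/0.0833333 → 23 → x, 0.40765/0.0416667 → 9 → j; chars xj.
Extended square: 0.07199/0.00833333 → 8, 0.03265/0.00416667 → 7; chars 87.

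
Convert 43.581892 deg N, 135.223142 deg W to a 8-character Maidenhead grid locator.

CN23jn39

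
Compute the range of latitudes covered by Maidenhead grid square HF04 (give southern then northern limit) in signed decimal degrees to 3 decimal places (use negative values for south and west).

-36.000, -35.000

Field H=7, F=5: +7·20° lon, +5·10° lat → SW at lon -40°, lat -40°.
Square 0, 4: +0·2° lon, +4·1° lat → SW at lon -40°, lat -36°.
Cell spans 2° lon × 1° lat.
south -36.000, north -35.000.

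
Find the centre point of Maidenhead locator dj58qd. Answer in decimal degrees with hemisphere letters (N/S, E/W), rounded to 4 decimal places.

Field D=3, J=9: +3·20° lon, +9·10° lat → SW at lon -120°, lat 0°.
Square 5, 8: +5·2° lon, +8·1° lat → SW at lon -110°, lat 8°.
Subsquare q=16, d=3: +16·0.0833333° lon, +3·0.0416667° lat → SW at lon -108.667°, lat 8.125°.
Cell spans 0.0833333° lon × 0.0416667° lat. Centre is SW corner plus half of each.
latitude 8.1458° N, longitude 108.6250° W.

8.1458° N, 108.6250° W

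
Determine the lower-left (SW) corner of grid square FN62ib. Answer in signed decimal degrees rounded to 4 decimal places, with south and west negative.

Field F=5, N=13: +5·20° lon, +13·10° lat → SW at lon -80°, lat 40°.
Square 6, 2: +6·2° lon, +2·1° lat → SW at lon -68°, lat 42°.
Subsquare i=8, b=1: +8·0.0833333° lon, +1·0.0416667° lat → SW at lon -67.3333°, lat 42.0417°.
latitude 42.0417, longitude -67.3333.

42.0417, -67.3333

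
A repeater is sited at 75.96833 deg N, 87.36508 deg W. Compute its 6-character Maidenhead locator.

EQ65hx

Add 180° to longitude and 90° to latitude: 92.6349, 165.9683.
Field (20°×10°, letters A–R): lon ⌊92.6349/20⌋ = 4 → E; lat ⌊165.9683/10⌋ = 16 → Q.
Square (2°×1°, digits 0–9): lon ⌊12.6349/2⌋ = 6; lat ⌊5.9683/1⌋ = 5.
Subsquare (5′×2.5′, letters a–x): lon ⌊0.6349/0.0833333⌋ = 7 → h; lat ⌊0.9683/0.0416667⌋ = 23 → x.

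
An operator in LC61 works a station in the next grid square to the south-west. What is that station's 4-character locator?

LC50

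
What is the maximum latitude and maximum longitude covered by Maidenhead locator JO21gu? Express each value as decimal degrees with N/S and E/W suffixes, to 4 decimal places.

51.8750° N, 4.5833° E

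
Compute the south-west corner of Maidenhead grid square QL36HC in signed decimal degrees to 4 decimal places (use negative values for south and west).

26.0833, 146.5833

Field Q=16, L=11: +16·20° lon, +11·10° lat → SW at lon 140°, lat 20°.
Square 3, 6: +3·2° lon, +6·1° lat → SW at lon 146°, lat 26°.
Subsquare h=7, c=2: +7·0.0833333° lon, +2·0.0416667° lat → SW at lon 146.583°, lat 26.0833°.
latitude 26.0833, longitude 146.5833.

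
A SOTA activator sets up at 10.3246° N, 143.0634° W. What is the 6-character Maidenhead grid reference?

BK80lh

Add 180° to longitude and 90° to latitude: 36.9366, 100.3246.
Field: lon ⌊36.9366/20⌋ = 1 → B; lat ⌊100.3246/10⌋ = 10 → K.
Square: lon ⌊16.9366/2⌋ = 8; lat ⌊0.3246/1⌋ = 0.
Subsquare: lon ⌊0.9366/0.0833333⌋ = 11 → l; lat ⌊0.3246/0.0416667⌋ = 7 → h.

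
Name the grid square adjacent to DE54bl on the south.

Latitude subsquare l = 11; −1 → 10 = k.
The longitude characters are unchanged.

DE54bk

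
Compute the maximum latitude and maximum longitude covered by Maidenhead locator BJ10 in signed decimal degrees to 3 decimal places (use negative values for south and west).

1.000, -156.000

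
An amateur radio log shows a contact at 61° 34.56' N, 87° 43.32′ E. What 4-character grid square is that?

NP31

Offset from 180°W / 90°S: lon 267.72°, lat 151.58°.
Field: lon ⌊267.72/20⌋ = 13 → N; lat ⌊151.58/10⌋ = 15 → P.
Square: lon ⌊7.72/2⌋ = 3; lat ⌊1.58/1⌋ = 1.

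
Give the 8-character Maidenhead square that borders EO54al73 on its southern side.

EO54al72

Latitude extended square 3; −1 → 2.
The longitude characters are unchanged.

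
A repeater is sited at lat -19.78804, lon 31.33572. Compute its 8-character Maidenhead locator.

Add 180° to longitude and 90° to latitude: 211.33572, 70.21196.
Field: lon ⌊211.33572/20⌋ = 10 → K; lat ⌊70.21196/10⌋ = 7 → H.
Square: lon ⌊11.33572/2⌋ = 5; lat ⌊0.21196/1⌋ = 0.
Subsquare: lon ⌊1.33572/0.0833333⌋ = 16 → q; lat ⌊0.21196/0.0416667⌋ = 5 → f.
Extended square: lon ⌊0.00239/0.00833333⌋ = 0; lat ⌊0.00363/0.00416667⌋ = 0.

KH50qf00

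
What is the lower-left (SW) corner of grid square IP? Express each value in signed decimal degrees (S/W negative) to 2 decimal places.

Field I=8, P=15: +8·20° lon, +15·10° lat → SW at lon -20°, lat 60°.
latitude 60.00, longitude -20.00.

60.00, -20.00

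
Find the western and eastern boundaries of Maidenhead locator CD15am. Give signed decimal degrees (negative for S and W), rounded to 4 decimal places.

Field C=2, D=3: +2·20° lon, +3·10° lat → SW at lon -140°, lat -60°.
Square 1, 5: +1·2° lon, +5·1° lat → SW at lon -138°, lat -55°.
Subsquare a=0, m=12: +0·0.0833333° lon, +12·0.0416667° lat → SW at lon -138°, lat -54.5°.
Cell spans 0.0833333° lon × 0.0416667° lat.
west -138.0000, east -137.9167.

-138.0000, -137.9167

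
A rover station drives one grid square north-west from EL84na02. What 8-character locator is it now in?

EL84ma93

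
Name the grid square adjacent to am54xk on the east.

AM64ak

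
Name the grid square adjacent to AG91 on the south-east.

BG00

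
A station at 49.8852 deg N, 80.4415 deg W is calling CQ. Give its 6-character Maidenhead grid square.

Offset from 180°W / 90°S: lon 99.5585°, lat 139.8852°.
Field: lon ⌊99.5585/20⌋ = 4 → E; lat ⌊139.8852/10⌋ = 13 → N.
Square: lon ⌊19.5585/2⌋ = 9; lat ⌊9.8852/1⌋ = 9.
Subsquare: lon ⌊1.5585/0.0833333⌋ = 18 → s; lat ⌊0.8852/0.0416667⌋ = 21 → v.

EN99sv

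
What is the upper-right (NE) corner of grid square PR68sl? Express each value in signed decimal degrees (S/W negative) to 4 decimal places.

Field P=15, R=17: +15·20° lon, +17·10° lat → SW at lon 120°, lat 80°.
Square 6, 8: +6·2° lon, +8·1° lat → SW at lon 132°, lat 88°.
Subsquare s=18, l=11: +18·0.0833333° lon, +11·0.0416667° lat → SW at lon 133.5°, lat 88.4583°.
Cell spans 0.0833333° lon × 0.0416667° lat. NE corner is SW corner plus one full cell.
latitude 88.5000, longitude 133.5833.

88.5000, 133.5833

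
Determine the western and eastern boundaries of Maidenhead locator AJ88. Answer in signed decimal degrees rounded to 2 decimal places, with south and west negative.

-164.00, -162.00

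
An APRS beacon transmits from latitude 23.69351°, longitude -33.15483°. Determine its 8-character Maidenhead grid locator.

HL33kq16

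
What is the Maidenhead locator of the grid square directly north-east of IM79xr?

IM89as

Longitude subsquare x = 23; +1 → 24, wraps to 0 = a, carry into square.
Longitude square 7; +1 → 8.
Latitude subsquare r = 17; +1 → 18 = s.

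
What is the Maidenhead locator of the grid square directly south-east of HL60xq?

HL70ap

Longitude subsquare x = 23; +1 → 24, wraps to 0 = a, carry into square.
Longitude square 6; +1 → 7.
Latitude subsquare q = 16; −1 → 15 = p.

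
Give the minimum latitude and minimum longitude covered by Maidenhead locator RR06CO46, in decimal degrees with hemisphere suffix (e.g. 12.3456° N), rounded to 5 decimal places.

Field R=17, R=17: +17·20° lon, +17·10° lat → SW at lon 160°, lat 80°.
Square 0, 6: +0·2° lon, +6·1° lat → SW at lon 160°, lat 86°.
Subsquare c=2, o=14: +2·0.0833333° lon, +14·0.0416667° lat → SW at lon 160.167°, lat 86.5833°.
Extended square 4, 6: +4·0.00833333° lon, +6·0.00416667° lat → SW at lon 160.2°, lat 86.6083°.
latitude 86.60833° N, longitude 160.20000° E.

86.60833° N, 160.20000° E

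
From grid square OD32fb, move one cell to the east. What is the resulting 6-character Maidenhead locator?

Longitude subsquare f = 5; +1 → 6 = g.
The latitude characters are unchanged.

OD32gb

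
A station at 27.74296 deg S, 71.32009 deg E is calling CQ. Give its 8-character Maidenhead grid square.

Add 180° to longitude and 90° to latitude: 251.32009, 62.25704.
Field (20°×10°, letters A–R): lon ⌊251.32009/20⌋ = 12 → M; lat ⌊62.25704/10⌋ = 6 → G.
Square (2°×1°, digits 0–9): lon ⌊11.32009/2⌋ = 5; lat ⌊2.25704/1⌋ = 2.
Subsquare (5′×2.5′, letters a–x): lon ⌊1.32009/0.0833333⌋ = 15 → p; lat ⌊0.25704/0.0416667⌋ = 6 → g.
Extended square (30″×15″, digits 0–9): lon ⌊0.07009/0.00833333⌋ = 8; lat ⌊0.00704/0.00416667⌋ = 1.

MG52pg81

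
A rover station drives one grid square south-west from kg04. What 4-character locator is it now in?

Longitude square 0; −1 → -1, wraps to 9, carry into field.
Longitude field K = 10; −1 → 9 = J.
Latitude square 4; −1 → 3.

JG93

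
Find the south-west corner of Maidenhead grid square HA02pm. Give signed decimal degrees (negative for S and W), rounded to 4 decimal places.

Field H=7, A=0: +7·20° lon, +0·10° lat → SW at lon -40°, lat -90°.
Square 0, 2: +0·2° lon, +2·1° lat → SW at lon -40°, lat -88°.
Subsquare p=15, m=12: +15·0.0833333° lon, +12·0.0416667° lat → SW at lon -38.75°, lat -87.5°.
latitude -87.5000, longitude -38.7500.

-87.5000, -38.7500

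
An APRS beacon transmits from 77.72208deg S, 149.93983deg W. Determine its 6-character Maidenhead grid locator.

Shift to the Maidenhead origin (180°W, 90°S): lon 30.0602, lat 12.2779.
Field: lon ⌊30.0602/20⌋ = 1 → B; lat ⌊12.2779/10⌋ = 1 → B.
Square: lon ⌊10.0602/2⌋ = 5; lat ⌊2.2779/1⌋ = 2.
Subsquare: lon ⌊0.0602/0.0833333⌋ = 0 → a; lat ⌊0.2779/0.0416667⌋ = 6 → g.

BB52ag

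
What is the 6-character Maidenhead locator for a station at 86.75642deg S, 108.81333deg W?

DA53of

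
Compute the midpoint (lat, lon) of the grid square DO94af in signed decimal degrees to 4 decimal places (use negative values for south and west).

Field D=3, O=14: +3·20° lon, +14·10° lat → SW at lon -120°, lat 50°.
Square 9, 4: +9·2° lon, +4·1° lat → SW at lon -102°, lat 54°.
Subsquare a=0, f=5: +0·0.0833333° lon, +5·0.0416667° lat → SW at lon -102°, lat 54.2083°.
Cell spans 0.0833333° lon × 0.0416667° lat. Centre is SW corner plus half of each.
latitude 54.2292, longitude -101.9583.

54.2292, -101.9583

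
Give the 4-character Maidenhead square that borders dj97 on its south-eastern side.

Longitude square 9; +1 → 10, wraps to 0, carry into field.
Longitude field D = 3; +1 → 4 = E.
Latitude square 7; −1 → 6.

EJ06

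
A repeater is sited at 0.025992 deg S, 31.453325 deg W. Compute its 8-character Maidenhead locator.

HI49gx53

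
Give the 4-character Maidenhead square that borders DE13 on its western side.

DE03

Longitude square 1; −1 → 0.
The latitude characters are unchanged.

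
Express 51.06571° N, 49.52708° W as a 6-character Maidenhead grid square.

GO51fb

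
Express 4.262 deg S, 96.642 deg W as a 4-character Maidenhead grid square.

EI15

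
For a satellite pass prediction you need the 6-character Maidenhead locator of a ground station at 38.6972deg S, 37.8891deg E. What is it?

KF81wh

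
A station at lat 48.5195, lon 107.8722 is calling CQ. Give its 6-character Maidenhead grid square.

Add 180° to longitude and 90° to latitude: 287.8722, 138.5195.
Field: 287.8722/20 → 14 → O, 138.5195/10 → 13 → N; chars ON.
Square: 7.8722/2 → 3, 8.5195/1 → 8; chars 38.
Subsquare: 1.8722/0.0833333 → 22 → w, 0.5195/0.0416667 → 12 → m; chars wm.

ON38wm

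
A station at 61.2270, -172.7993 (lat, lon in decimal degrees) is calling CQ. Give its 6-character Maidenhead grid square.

Shift to the Maidenhead origin (180°W, 90°S): lon 7.2007, lat 151.2270.
Field: 7.2007/20 → 0 → A, 151.2270/10 → 15 → P; chars AP.
Square: 7.2007/2 → 3, 1.2270/1 → 1; chars 31.
Subsquare: 1.2007/0.0833333 → 14 → o, 0.2270/0.0416667 → 5 → f; chars of.

AP31of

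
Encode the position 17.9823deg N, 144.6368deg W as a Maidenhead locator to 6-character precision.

BK77qx

Offset from 180°W / 90°S: lon 35.3632°, lat 107.9823°.
Field: lon ⌊35.3632/20⌋ = 1 → B; lat ⌊107.9823/10⌋ = 10 → K.
Square: lon ⌊15.3632/2⌋ = 7; lat ⌊7.9823/1⌋ = 7.
Subsquare: lon ⌊1.3632/0.0833333⌋ = 16 → q; lat ⌊0.9823/0.0416667⌋ = 23 → x.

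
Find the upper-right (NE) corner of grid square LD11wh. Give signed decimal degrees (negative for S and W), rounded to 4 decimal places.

-58.6667, 43.9167

Field L=11, D=3: +11·20° lon, +3·10° lat → SW at lon 40°, lat -60°.
Square 1, 1: +1·2° lon, +1·1° lat → SW at lon 42°, lat -59°.
Subsquare w=22, h=7: +22·0.0833333° lon, +7·0.0416667° lat → SW at lon 43.8333°, lat -58.7083°.
Cell spans 0.0833333° lon × 0.0416667° lat. NE corner is SW corner plus one full cell.
latitude -58.6667, longitude 43.9167.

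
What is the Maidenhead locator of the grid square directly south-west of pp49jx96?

Longitude extended square 9; −1 → 8.
Latitude extended square 6; −1 → 5.

PP49jx85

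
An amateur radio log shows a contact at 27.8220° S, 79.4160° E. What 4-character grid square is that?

MG92

Shift to the Maidenhead origin (180°W, 90°S): lon 259.42, lat 62.18.
Field: 259.42/20 → 12 → M, 62.18/10 → 6 → G; chars MG.
Square: 19.42/2 → 9, 2.18/1 → 2; chars 92.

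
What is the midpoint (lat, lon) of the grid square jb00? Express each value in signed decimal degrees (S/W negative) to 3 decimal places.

Field J=9, B=1: +9·20° lon, +1·10° lat → SW at lon 0°, lat -80°.
Square 0, 0: +0·2° lon, +0·1° lat → SW at lon 0°, lat -80°.
Cell spans 2° lon × 1° lat. Centre is SW corner plus half of each.
latitude -79.500, longitude 1.000.

-79.500, 1.000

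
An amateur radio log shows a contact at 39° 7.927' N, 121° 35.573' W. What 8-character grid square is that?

Offset from 180°W / 90°S: lon 58.40712°, lat 129.13212°.
Field: 58.40712/20 → 2 → C, 129.13212/10 → 12 → M; chars CM.
Square: 18.40712/2 → 9, 9.13212/1 → 9; chars 99.
Subsquare: 0.40712/0.0833333 → 4 → e, 0.13212/0.0416667 → 3 → d; chars ed.
Extended square: 0.07378/0.00833333 → 8, 0.00712/0.00416667 → 1; chars 81.

CM99ed81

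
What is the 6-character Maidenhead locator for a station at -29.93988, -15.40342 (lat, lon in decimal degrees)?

Offset from 180°W / 90°S: lon 164.5966°, lat 60.0601°.
Field (20°×10°, letters A–R): 164.5966/20 → 8 → I, 60.0601/10 → 6 → G; chars IG.
Square (2°×1°, digits 0–9): 4.5966/2 → 2, 0.0601/1 → 0; chars 20.
Subsquare (5′×2.5′, letters a–x): 0.5966/0.0833333 → 7 → h, 0.0601/0.0416667 → 1 → b; chars hb.

IG20hb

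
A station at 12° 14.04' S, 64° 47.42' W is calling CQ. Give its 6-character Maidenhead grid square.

FH77os

Shift to the Maidenhead origin (180°W, 90°S): lon 115.2097, lat 77.7660.
Field (20°×10°, letters A–R): 115.2097/20 → 5 → F, 77.7660/10 → 7 → H; chars FH.
Square (2°×1°, digits 0–9): 15.2097/2 → 7, 7.7660/1 → 7; chars 77.
Subsquare (5′×2.5′, letters a–x): 1.2097/0.0833333 → 14 → o, 0.7660/0.0416667 → 18 → s; chars os.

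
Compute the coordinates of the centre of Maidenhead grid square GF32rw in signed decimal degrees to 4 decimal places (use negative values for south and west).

Field G=6, F=5: +6·20° lon, +5·10° lat → SW at lon -60°, lat -40°.
Square 3, 2: +3·2° lon, +2·1° lat → SW at lon -54°, lat -38°.
Subsquare r=17, w=22: +17·0.0833333° lon, +22·0.0416667° lat → SW at lon -52.5833°, lat -37.0833°.
Cell spans 0.0833333° lon × 0.0416667° lat. Centre is SW corner plus half of each.
latitude -37.0625, longitude -52.5417.

-37.0625, -52.5417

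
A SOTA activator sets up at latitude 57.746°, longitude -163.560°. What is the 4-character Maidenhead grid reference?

AO87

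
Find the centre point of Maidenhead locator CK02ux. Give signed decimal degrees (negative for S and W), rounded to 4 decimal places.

12.9792, -138.2917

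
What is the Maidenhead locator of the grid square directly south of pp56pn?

Latitude subsquare n = 13; −1 → 12 = m.
The longitude characters are unchanged.

PP56pm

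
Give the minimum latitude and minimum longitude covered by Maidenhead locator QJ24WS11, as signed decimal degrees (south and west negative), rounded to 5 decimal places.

4.75417, 145.84167

Field Q=16, J=9: +16·20° lon, +9·10° lat → SW at lon 140°, lat 0°.
Square 2, 4: +2·2° lon, +4·1° lat → SW at lon 144°, lat 4°.
Subsquare w=22, s=18: +22·0.0833333° lon, +18·0.0416667° lat → SW at lon 145.833°, lat 4.75°.
Extended square 1, 1: +1·0.00833333° lon, +1·0.00416667° lat → SW at lon 145.842°, lat 4.75417°.
latitude 4.75417, longitude 145.84167.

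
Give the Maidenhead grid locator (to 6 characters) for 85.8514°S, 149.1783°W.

Add 180° to longitude and 90° to latitude: 30.8217, 4.1486.
Field: 30.8217/20 → 1 → B, 4.1486/10 → 0 → A; chars BA.
Square: 10.8217/2 → 5, 4.1486/1 → 4; chars 54.
Subsquare: 0.8217/0.0833333 → 9 → j, 0.1486/0.0416667 → 3 → d; chars jd.

BA54jd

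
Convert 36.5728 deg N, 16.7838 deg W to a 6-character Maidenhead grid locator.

IM16on

Shift to the Maidenhead origin (180°W, 90°S): lon 163.2162, lat 126.5728.
Field: 163.2162/20 → 8 → I, 126.5728/10 → 12 → M; chars IM.
Square: 3.2162/2 → 1, 6.5728/1 → 6; chars 16.
Subsquare: 1.2162/0.0833333 → 14 → o, 0.5728/0.0416667 → 13 → n; chars on.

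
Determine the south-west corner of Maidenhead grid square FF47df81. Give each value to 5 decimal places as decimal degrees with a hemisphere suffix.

32.78750° S, 71.68333° W

Field F=5, F=5: +5·20° lon, +5·10° lat → SW at lon -80°, lat -40°.
Square 4, 7: +4·2° lon, +7·1° lat → SW at lon -72°, lat -33°.
Subsquare d=3, f=5: +3·0.0833333° lon, +5·0.0416667° lat → SW at lon -71.75°, lat -32.7917°.
Extended square 8, 1: +8·0.00833333° lon, +1·0.00416667° lat → SW at lon -71.6833°, lat -32.7875°.
latitude 32.78750° S, longitude 71.68333° W.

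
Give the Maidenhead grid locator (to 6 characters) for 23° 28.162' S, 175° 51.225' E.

Offset from 180°W / 90°S: lon 355.8537°, lat 66.5306°.
Field: 355.8537/20 → 17 → R, 66.5306/10 → 6 → G; chars RG.
Square: 15.8537/2 → 7, 6.5306/1 → 6; chars 76.
Subsquare: 1.8537/0.0833333 → 22 → w, 0.5306/0.0416667 → 12 → m; chars wm.

RG76wm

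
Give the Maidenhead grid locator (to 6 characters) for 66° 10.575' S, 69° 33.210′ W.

FC53ft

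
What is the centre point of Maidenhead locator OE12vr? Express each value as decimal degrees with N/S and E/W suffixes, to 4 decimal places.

47.2708° S, 103.7917° E

Field O=14, E=4: +14·20° lon, +4·10° lat → SW at lon 100°, lat -50°.
Square 1, 2: +1·2° lon, +2·1° lat → SW at lon 102°, lat -48°.
Subsquare v=21, r=17: +21·0.0833333° lon, +17·0.0416667° lat → SW at lon 103.75°, lat -47.2917°.
Cell spans 0.0833333° lon × 0.0416667° lat. Centre is SW corner plus half of each.
latitude 47.2708° S, longitude 103.7917° E.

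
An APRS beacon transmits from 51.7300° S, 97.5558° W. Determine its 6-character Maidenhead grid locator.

ED18fg

Shift to the Maidenhead origin (180°W, 90°S): lon 82.4442, lat 38.2700.
Field (20°×10°, letters A–R): lon ⌊82.4442/20⌋ = 4 → E; lat ⌊38.2700/10⌋ = 3 → D.
Square (2°×1°, digits 0–9): lon ⌊2.4442/2⌋ = 1; lat ⌊8.2700/1⌋ = 8.
Subsquare (5′×2.5′, letters a–x): lon ⌊0.4442/0.0833333⌋ = 5 → f; lat ⌊0.2700/0.0416667⌋ = 6 → g.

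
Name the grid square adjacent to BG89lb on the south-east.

Longitude subsquare l = 11; +1 → 12 = m.
Latitude subsquare b = 1; −1 → 0 = a.

BG89ma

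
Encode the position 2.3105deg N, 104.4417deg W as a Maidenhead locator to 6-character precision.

DJ72sh

Add 180° to longitude and 90° to latitude: 75.5583, 92.3105.
Field: lon ⌊75.5583/20⌋ = 3 → D; lat ⌊92.3105/10⌋ = 9 → J.
Square: lon ⌊15.5583/2⌋ = 7; lat ⌊2.3105/1⌋ = 2.
Subsquare: lon ⌊1.5583/0.0833333⌋ = 18 → s; lat ⌊0.3105/0.0416667⌋ = 7 → h.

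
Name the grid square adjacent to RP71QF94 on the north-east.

RP71rf05

Longitude extended square 9; +1 → 10, wraps to 0, carry into subsquare.
Longitude subsquare q = 16; +1 → 17 = r.
Latitude extended square 4; +1 → 5.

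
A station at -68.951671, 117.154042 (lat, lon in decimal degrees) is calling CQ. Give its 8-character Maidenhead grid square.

OC81nb81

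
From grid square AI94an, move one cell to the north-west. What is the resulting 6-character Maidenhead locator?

AI84xo

Longitude subsquare a = 0; −1 → -1, wraps to 23 = x, carry into square.
Longitude square 9; −1 → 8.
Latitude subsquare n = 13; +1 → 14 = o.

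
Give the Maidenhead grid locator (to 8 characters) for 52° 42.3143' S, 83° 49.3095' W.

Shift to the Maidenhead origin (180°W, 90°S): lon 96.17817, lat 37.29476.
Field: 96.17817/20 → 4 → E, 37.29476/10 → 3 → D; chars ED.
Square: 16.17817/2 → 8, 7.29476/1 → 7; chars 87.
Subsquare: 0.17817/0.0833333 → 2 → c, 0.29476/0.0416667 → 7 → h; chars ch.
Extended square: 0.01151/0.00833333 → 1, 0.00309/0.00416667 → 0; chars 10.

ED87ch10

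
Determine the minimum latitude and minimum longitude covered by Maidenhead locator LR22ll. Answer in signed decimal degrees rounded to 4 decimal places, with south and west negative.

Field L=11, R=17: +11·20° lon, +17·10° lat → SW at lon 40°, lat 80°.
Square 2, 2: +2·2° lon, +2·1° lat → SW at lon 44°, lat 82°.
Subsquare l=11, l=11: +11·0.0833333° lon, +11·0.0416667° lat → SW at lon 44.9167°, lat 82.4583°.
latitude 82.4583, longitude 44.9167.

82.4583, 44.9167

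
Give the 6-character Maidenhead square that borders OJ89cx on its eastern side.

OJ89dx

Longitude subsquare c = 2; +1 → 3 = d.
The latitude characters are unchanged.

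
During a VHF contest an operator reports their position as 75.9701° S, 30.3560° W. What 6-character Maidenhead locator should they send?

HB44ta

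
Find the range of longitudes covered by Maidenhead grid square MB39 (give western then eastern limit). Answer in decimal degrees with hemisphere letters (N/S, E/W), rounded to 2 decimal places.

66.00° E, 68.00° E

Field M=12, B=1: +12·20° lon, +1·10° lat → SW at lon 60°, lat -80°.
Square 3, 9: +3·2° lon, +9·1° lat → SW at lon 66°, lat -71°.
Cell spans 2° lon × 1° lat.
west 66.00° E, east 68.00° E.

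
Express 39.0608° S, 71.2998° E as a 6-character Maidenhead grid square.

MF50pw

Shift to the Maidenhead origin (180°W, 90°S): lon 251.2998, lat 50.9392.
Field (20°×10°, letters A–R): 251.2998/20 → 12 → M, 50.9392/10 → 5 → F; chars MF.
Square (2°×1°, digits 0–9): 11.2998/2 → 5, 0.9392/1 → 0; chars 50.
Subsquare (5′×2.5′, letters a–x): 1.2998/0.0833333 → 15 → p, 0.9392/0.0416667 → 22 → w; chars pw.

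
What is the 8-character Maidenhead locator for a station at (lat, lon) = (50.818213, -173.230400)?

AO30jt26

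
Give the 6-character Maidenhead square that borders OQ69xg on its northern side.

Latitude subsquare g = 6; +1 → 7 = h.
The longitude characters are unchanged.

OQ69xh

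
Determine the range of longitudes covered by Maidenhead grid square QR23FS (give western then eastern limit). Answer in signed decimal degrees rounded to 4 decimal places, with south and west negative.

144.4167, 144.5000

Field Q=16, R=17: +16·20° lon, +17·10° lat → SW at lon 140°, lat 80°.
Square 2, 3: +2·2° lon, +3·1° lat → SW at lon 144°, lat 83°.
Subsquare f=5, s=18: +5·0.0833333° lon, +18·0.0416667° lat → SW at lon 144.417°, lat 83.75°.
Cell spans 0.0833333° lon × 0.0416667° lat.
west 144.4167, east 144.5000.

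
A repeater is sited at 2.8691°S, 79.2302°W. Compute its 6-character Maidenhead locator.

Offset from 180°W / 90°S: lon 100.7698°, lat 87.1309°.
Field: 100.7698/20 → 5 → F, 87.1309/10 → 8 → I; chars FI.
Square: 0.7698/2 → 0, 7.1309/1 → 7; chars 07.
Subsquare: 0.7698/0.0833333 → 9 → j, 0.1309/0.0416667 → 3 → d; chars jd.

FI07jd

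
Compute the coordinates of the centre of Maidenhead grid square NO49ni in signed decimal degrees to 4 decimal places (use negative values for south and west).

59.3542, 89.1250

Field N=13, O=14: +13·20° lon, +14·10° lat → SW at lon 80°, lat 50°.
Square 4, 9: +4·2° lon, +9·1° lat → SW at lon 88°, lat 59°.
Subsquare n=13, i=8: +13·0.0833333° lon, +8·0.0416667° lat → SW at lon 89.0833°, lat 59.3333°.
Cell spans 0.0833333° lon × 0.0416667° lat. Centre is SW corner plus half of each.
latitude 59.3542, longitude 89.1250.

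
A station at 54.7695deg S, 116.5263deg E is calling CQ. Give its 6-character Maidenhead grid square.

Add 180° to longitude and 90° to latitude: 296.5263, 35.2305.
Field: lon ⌊296.5263/20⌋ = 14 → O; lat ⌊35.2305/10⌋ = 3 → D.
Square: lon ⌊16.5263/2⌋ = 8; lat ⌊5.2305/1⌋ = 5.
Subsquare: lon ⌊0.5263/0.0833333⌋ = 6 → g; lat ⌊0.2305/0.0416667⌋ = 5 → f.

OD85gf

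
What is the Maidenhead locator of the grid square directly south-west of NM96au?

NM86xt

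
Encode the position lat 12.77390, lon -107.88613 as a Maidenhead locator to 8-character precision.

DK62bs35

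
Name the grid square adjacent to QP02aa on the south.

QP01ax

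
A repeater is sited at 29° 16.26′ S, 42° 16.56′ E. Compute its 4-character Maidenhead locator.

Add 180° to longitude and 90° to latitude: 222.28, 60.73.
Field (20°×10°, letters A–R): 222.28/20 → 11 → L, 60.73/10 → 6 → G; chars LG.
Square (2°×1°, digits 0–9): 2.28/2 → 1, 0.73/1 → 0; chars 10.

LG10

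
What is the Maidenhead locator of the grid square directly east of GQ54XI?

Longitude subsquare x = 23; +1 → 24, wraps to 0 = a, carry into square.
Longitude square 5; +1 → 6.
The latitude characters are unchanged.

GQ64ai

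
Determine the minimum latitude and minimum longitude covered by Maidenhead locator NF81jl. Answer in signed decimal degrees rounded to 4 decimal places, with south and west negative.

Field N=13, F=5: +13·20° lon, +5·10° lat → SW at lon 80°, lat -40°.
Square 8, 1: +8·2° lon, +1·1° lat → SW at lon 96°, lat -39°.
Subsquare j=9, l=11: +9·0.0833333° lon, +11·0.0416667° lat → SW at lon 96.75°, lat -38.5417°.
latitude -38.5417, longitude 96.7500.

-38.5417, 96.7500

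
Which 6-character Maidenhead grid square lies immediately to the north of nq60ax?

Latitude subsquare x = 23; +1 → 24, wraps to 0 = a, carry into square.
Latitude square 0; +1 → 1.
The longitude characters are unchanged.

NQ61aa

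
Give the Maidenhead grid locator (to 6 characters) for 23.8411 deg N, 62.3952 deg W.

Shift to the Maidenhead origin (180°W, 90°S): lon 117.6048, lat 113.8411.
Field: 117.6048/20 → 5 → F, 113.8411/10 → 11 → L; chars FL.
Square: 17.6048/2 → 8, 3.8411/1 → 3; chars 83.
Subsquare: 1.6048/0.0833333 → 19 → t, 0.8411/0.0416667 → 20 → u; chars tu.

FL83tu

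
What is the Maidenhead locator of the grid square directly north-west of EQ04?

DQ95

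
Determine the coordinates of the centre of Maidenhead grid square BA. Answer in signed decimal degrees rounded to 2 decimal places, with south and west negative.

-85.00, -150.00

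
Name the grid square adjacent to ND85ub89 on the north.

Latitude extended square 9; +1 → 10, wraps to 0, carry into subsquare.
Latitude subsquare b = 1; +1 → 2 = c.
The longitude characters are unchanged.

ND85uc80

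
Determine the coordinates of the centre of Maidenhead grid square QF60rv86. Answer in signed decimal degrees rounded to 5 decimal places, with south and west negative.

Field Q=16, F=5: +16·20° lon, +5·10° lat → SW at lon 140°, lat -40°.
Square 6, 0: +6·2° lon, +0·1° lat → SW at lon 152°, lat -40°.
Subsquare r=17, v=21: +17·0.0833333° lon, +21·0.0416667° lat → SW at lon 153.417°, lat -39.125°.
Extended square 8, 6: +8·0.00833333° lon, +6·0.00416667° lat → SW at lon 153.483°, lat -39.1°.
Cell spans 0.00833333° lon × 0.00416667° lat. Centre is SW corner plus half of each.
latitude -39.09792, longitude 153.48750.

-39.09792, 153.48750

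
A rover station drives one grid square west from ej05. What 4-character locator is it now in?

DJ95

Longitude square 0; −1 → -1, wraps to 9, carry into field.
Longitude field E = 4; −1 → 3 = D.
The latitude characters are unchanged.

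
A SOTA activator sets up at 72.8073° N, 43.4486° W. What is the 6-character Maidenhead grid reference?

GQ82gt

Shift to the Maidenhead origin (180°W, 90°S): lon 136.5514, lat 162.8073.
Field: 136.5514/20 → 6 → G, 162.8073/10 → 16 → Q; chars GQ.
Square: 16.5514/2 → 8, 2.8073/1 → 2; chars 82.
Subsquare: 0.5514/0.0833333 → 6 → g, 0.8073/0.0416667 → 19 → t; chars gt.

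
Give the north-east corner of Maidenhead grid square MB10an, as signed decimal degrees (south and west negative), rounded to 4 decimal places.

Field M=12, B=1: +12·20° lon, +1·10° lat → SW at lon 60°, lat -80°.
Square 1, 0: +1·2° lon, +0·1° lat → SW at lon 62°, lat -80°.
Subsquare a=0, n=13: +0·0.0833333° lon, +13·0.0416667° lat → SW at lon 62°, lat -79.4583°.
Cell spans 0.0833333° lon × 0.0416667° lat. NE corner is SW corner plus one full cell.
latitude -79.4167, longitude 62.0833.

-79.4167, 62.0833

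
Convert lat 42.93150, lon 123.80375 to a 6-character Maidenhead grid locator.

Offset from 180°W / 90°S: lon 303.8037°, lat 132.9315°.
Field: lon ⌊303.8037/20⌋ = 15 → P; lat ⌊132.9315/10⌋ = 13 → N.
Square: lon ⌊3.8037/2⌋ = 1; lat ⌊2.9315/1⌋ = 2.
Subsquare: lon ⌊1.8037/0.0833333⌋ = 21 → v; lat ⌊0.9315/0.0416667⌋ = 22 → w.

PN12vw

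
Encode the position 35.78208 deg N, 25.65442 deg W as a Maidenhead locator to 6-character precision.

HM75es

Shift to the Maidenhead origin (180°W, 90°S): lon 154.3456, lat 125.7821.
Field (20°×10°, letters A–R): 154.3456/20 → 7 → H, 125.7821/10 → 12 → M; chars HM.
Square (2°×1°, digits 0–9): 14.3456/2 → 7, 5.7821/1 → 5; chars 75.
Subsquare (5′×2.5′, letters a–x): 0.3456/0.0833333 → 4 → e, 0.7821/0.0416667 → 18 → s; chars es.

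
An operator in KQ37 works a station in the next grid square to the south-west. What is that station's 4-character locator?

KQ26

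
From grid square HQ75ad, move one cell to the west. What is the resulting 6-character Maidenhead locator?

Longitude subsquare a = 0; −1 → -1, wraps to 23 = x, carry into square.
Longitude square 7; −1 → 6.
The latitude characters are unchanged.

HQ65xd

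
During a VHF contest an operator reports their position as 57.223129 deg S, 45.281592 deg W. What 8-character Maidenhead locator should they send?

Add 180° to longitude and 90° to latitude: 134.71841, 32.77687.
Field (20°×10°, letters A–R): lon ⌊134.71841/20⌋ = 6 → G; lat ⌊32.77687/10⌋ = 3 → D.
Square (2°×1°, digits 0–9): lon ⌊14.71841/2⌋ = 7; lat ⌊2.77687/1⌋ = 2.
Subsquare (5′×2.5′, letters a–x): lon ⌊0.71841/0.0833333⌋ = 8 → i; lat ⌊0.77687/0.0416667⌋ = 18 → s.
Extended square (30″×15″, digits 0–9): lon ⌊0.05174/0.00833333⌋ = 6; lat ⌊0.02687/0.00416667⌋ = 6.

GD72is66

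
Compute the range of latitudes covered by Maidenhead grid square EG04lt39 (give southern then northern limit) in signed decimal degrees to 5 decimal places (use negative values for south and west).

Field E=4, G=6: +4·20° lon, +6·10° lat → SW at lon -100°, lat -30°.
Square 0, 4: +0·2° lon, +4·1° lat → SW at lon -100°, lat -26°.
Subsquare l=11, t=19: +11·0.0833333° lon, +19·0.0416667° lat → SW at lon -99.0833°, lat -25.2083°.
Extended square 3, 9: +3·0.00833333° lon, +9·0.00416667° lat → SW at lon -99.0583°, lat -25.1708°.
Cell spans 0.00833333° lon × 0.00416667° lat.
south -25.17083, north -25.16667.

-25.17083, -25.16667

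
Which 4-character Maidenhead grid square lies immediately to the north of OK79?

Latitude square 9; +1 → 10, wraps to 0, carry into field.
Latitude field K = 10; +1 → 11 = L.
The longitude characters are unchanged.

OL70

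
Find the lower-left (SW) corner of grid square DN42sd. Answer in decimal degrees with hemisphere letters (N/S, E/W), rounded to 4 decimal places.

42.1250° N, 110.5000° W

Field D=3, N=13: +3·20° lon, +13·10° lat → SW at lon -120°, lat 40°.
Square 4, 2: +4·2° lon, +2·1° lat → SW at lon -112°, lat 42°.
Subsquare s=18, d=3: +18·0.0833333° lon, +3·0.0416667° lat → SW at lon -110.5°, lat 42.125°.
latitude 42.1250° N, longitude 110.5000° W.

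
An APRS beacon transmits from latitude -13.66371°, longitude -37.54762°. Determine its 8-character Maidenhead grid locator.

HH16fi40

Add 180° to longitude and 90° to latitude: 142.45238, 76.33629.
Field (20°×10°, letters A–R): lon ⌊142.45238/20⌋ = 7 → H; lat ⌊76.33629/10⌋ = 7 → H.
Square (2°×1°, digits 0–9): lon ⌊2.45238/2⌋ = 1; lat ⌊6.33629/1⌋ = 6.
Subsquare (5′×2.5′, letters a–x): lon ⌊0.45238/0.0833333⌋ = 5 → f; lat ⌊0.33629/0.0416667⌋ = 8 → i.
Extended square (30″×15″, digits 0–9): lon ⌊0.03571/0.00833333⌋ = 4; lat ⌊0.00296/0.00416667⌋ = 0.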